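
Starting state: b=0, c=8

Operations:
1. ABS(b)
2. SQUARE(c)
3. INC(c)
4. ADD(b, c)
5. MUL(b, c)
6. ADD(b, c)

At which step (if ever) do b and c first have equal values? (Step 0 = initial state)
Step 4

b and c first become equal after step 4.

Comparing values at each step:
Initial: b=0, c=8
After step 1: b=0, c=8
After step 2: b=0, c=64
After step 3: b=0, c=65
After step 4: b=65, c=65 ← equal!
After step 5: b=4225, c=65
After step 6: b=4290, c=65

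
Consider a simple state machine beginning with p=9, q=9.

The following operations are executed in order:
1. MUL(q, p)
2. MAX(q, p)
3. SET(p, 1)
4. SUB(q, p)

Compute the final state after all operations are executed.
{p: 1, q: 80}

Step-by-step execution:
Initial: p=9, q=9
After step 1 (MUL(q, p)): p=9, q=81
After step 2 (MAX(q, p)): p=9, q=81
After step 3 (SET(p, 1)): p=1, q=81
After step 4 (SUB(q, p)): p=1, q=80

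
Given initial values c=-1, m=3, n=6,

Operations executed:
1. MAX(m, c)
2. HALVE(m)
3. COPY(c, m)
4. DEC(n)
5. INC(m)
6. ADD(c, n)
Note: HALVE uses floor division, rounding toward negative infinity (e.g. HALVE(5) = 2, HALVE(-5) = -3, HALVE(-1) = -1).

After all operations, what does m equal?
m = 2

Tracing execution:
Step 1: MAX(m, c) → m = 3
Step 2: HALVE(m) → m = 1
Step 3: COPY(c, m) → m = 1
Step 4: DEC(n) → m = 1
Step 5: INC(m) → m = 2
Step 6: ADD(c, n) → m = 2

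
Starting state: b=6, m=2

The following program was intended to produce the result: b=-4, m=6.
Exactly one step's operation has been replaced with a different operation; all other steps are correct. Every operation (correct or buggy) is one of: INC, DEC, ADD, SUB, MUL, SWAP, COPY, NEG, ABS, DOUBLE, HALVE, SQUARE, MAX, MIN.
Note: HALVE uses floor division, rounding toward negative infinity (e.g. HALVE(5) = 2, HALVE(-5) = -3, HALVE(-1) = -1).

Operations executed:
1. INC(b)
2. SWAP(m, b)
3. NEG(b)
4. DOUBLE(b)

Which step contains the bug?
Step 1

Trace with buggy code:
Initial: b=6, m=2
After step 1: b=7, m=2
After step 2: b=2, m=7
After step 3: b=-2, m=7
After step 4: b=-4, m=7
Actual final b=-4, m=7 ≠ expected b=-4, m=6.
Step 1 is the only position where a single-operation replacement can produce the expected result.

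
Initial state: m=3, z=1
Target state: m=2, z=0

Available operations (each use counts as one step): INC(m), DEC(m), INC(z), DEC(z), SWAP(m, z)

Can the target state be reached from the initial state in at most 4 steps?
Yes

Path (2 steps): DEC(m) → DEC(z)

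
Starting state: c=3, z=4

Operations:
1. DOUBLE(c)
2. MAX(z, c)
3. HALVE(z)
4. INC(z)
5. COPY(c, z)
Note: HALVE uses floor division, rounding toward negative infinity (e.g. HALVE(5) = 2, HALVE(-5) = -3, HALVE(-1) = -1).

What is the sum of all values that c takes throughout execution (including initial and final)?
31

Values of c at each step:
Initial: c = 3
After step 1: c = 6
After step 2: c = 6
After step 3: c = 6
After step 4: c = 6
After step 5: c = 4
Sum = 3 + 6 + 6 + 6 + 6 + 4 = 31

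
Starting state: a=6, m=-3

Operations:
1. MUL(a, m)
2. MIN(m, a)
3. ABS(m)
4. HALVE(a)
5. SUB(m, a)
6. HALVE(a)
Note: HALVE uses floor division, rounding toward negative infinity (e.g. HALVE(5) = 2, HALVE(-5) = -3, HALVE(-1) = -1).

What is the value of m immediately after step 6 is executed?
m = 27

Tracing m through execution:
Initial: m = -3
After step 1 (MUL(a, m)): m = -3
After step 2 (MIN(m, a)): m = -18
After step 3 (ABS(m)): m = 18
After step 4 (HALVE(a)): m = 18
After step 5 (SUB(m, a)): m = 27
After step 6 (HALVE(a)): m = 27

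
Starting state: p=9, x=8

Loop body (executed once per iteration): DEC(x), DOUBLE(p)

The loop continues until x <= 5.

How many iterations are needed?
3

Tracing iterations:
Initial: p=9, x=8
After iteration 1: p=18, x=7
After iteration 2: p=36, x=6
After iteration 3: p=72, x=5
x <= 5 now holds, so the loop exits after 3 iterations.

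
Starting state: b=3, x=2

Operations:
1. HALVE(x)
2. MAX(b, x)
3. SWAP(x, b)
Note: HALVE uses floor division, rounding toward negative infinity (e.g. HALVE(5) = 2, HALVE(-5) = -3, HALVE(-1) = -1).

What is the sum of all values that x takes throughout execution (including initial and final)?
7

Values of x at each step:
Initial: x = 2
After step 1: x = 1
After step 2: x = 1
After step 3: x = 3
Sum = 2 + 1 + 1 + 3 = 7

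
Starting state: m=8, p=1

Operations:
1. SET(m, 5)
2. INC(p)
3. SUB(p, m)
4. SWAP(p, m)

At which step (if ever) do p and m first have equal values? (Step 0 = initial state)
Never

p and m never become equal during execution.

Comparing values at each step:
Initial: p=1, m=8
After step 1: p=1, m=5
After step 2: p=2, m=5
After step 3: p=-3, m=5
After step 4: p=5, m=-3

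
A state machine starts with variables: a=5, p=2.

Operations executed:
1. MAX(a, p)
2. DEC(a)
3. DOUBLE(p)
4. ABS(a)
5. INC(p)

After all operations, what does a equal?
a = 4

Tracing execution:
Step 1: MAX(a, p) → a = 5
Step 2: DEC(a) → a = 4
Step 3: DOUBLE(p) → a = 4
Step 4: ABS(a) → a = 4
Step 5: INC(p) → a = 4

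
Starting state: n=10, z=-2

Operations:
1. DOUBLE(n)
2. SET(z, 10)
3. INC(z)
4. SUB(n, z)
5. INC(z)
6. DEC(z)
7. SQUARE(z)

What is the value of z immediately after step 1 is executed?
z = -2

Tracing z through execution:
Initial: z = -2
After step 1 (DOUBLE(n)): z = -2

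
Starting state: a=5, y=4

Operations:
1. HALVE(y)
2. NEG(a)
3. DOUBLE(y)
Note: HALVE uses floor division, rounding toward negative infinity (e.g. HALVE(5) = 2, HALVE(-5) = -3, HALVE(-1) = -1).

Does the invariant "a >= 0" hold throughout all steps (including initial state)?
No, violated after step 2

The invariant is violated after step 2.

State at each step:
Initial: a=5, y=4
After step 1: a=5, y=2
After step 2: a=-5, y=2
After step 3: a=-5, y=4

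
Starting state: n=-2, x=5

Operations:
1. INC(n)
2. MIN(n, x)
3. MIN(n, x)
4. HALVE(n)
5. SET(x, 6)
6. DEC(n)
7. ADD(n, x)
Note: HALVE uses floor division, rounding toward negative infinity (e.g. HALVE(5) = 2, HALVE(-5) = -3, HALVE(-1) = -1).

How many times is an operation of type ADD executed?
1

Counting ADD operations:
Step 7: ADD(n, x) ← ADD
Total: 1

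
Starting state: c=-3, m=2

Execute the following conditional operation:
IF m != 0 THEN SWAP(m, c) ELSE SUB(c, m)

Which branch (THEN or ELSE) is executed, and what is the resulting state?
Branch: THEN, Final state: c=2, m=-3

Evaluating condition: m != 0
m = 2
Condition is True, so THEN branch executes
After SWAP(m, c): c=2, m=-3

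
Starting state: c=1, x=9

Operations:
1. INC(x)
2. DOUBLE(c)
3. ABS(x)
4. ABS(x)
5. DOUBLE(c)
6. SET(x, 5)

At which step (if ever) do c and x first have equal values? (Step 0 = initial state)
Never

c and x never become equal during execution.

Comparing values at each step:
Initial: c=1, x=9
After step 1: c=1, x=10
After step 2: c=2, x=10
After step 3: c=2, x=10
After step 4: c=2, x=10
After step 5: c=4, x=10
After step 6: c=4, x=5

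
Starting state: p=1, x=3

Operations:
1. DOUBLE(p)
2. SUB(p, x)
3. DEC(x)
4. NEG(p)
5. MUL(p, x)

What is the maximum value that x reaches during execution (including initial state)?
3

Values of x at each step:
Initial: x = 3 ← maximum
After step 1: x = 3
After step 2: x = 3
After step 3: x = 2
After step 4: x = 2
After step 5: x = 2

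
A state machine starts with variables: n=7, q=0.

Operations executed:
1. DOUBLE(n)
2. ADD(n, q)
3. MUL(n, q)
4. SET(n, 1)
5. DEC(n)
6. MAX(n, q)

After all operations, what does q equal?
q = 0

Tracing execution:
Step 1: DOUBLE(n) → q = 0
Step 2: ADD(n, q) → q = 0
Step 3: MUL(n, q) → q = 0
Step 4: SET(n, 1) → q = 0
Step 5: DEC(n) → q = 0
Step 6: MAX(n, q) → q = 0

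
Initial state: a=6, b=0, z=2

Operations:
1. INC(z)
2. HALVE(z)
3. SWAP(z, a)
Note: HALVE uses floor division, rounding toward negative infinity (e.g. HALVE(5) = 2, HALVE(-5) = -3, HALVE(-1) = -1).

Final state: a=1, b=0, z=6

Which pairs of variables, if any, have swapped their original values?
None

Comparing initial and final values:
a: 6 → 1
b: 0 → 0
z: 2 → 6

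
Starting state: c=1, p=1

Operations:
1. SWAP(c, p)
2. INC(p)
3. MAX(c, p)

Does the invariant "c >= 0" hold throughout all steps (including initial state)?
Yes

The invariant holds at every step.

State at each step:
Initial: c=1, p=1
After step 1: c=1, p=1
After step 2: c=1, p=2
After step 3: c=2, p=2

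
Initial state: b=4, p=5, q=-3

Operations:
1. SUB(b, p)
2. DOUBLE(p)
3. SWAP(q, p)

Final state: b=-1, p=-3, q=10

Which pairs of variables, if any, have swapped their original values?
None

Comparing initial and final values:
q: -3 → 10
b: 4 → -1
p: 5 → -3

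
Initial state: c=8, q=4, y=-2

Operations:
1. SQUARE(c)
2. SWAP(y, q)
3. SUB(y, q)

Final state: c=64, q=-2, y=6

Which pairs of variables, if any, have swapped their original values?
None

Comparing initial and final values:
c: 8 → 64
y: -2 → 6
q: 4 → -2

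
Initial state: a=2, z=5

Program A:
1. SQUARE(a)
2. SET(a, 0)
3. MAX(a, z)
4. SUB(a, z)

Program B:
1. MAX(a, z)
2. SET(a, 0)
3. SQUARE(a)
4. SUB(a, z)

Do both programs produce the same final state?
No

Program A final state: a=0, z=5
Program B final state: a=-5, z=5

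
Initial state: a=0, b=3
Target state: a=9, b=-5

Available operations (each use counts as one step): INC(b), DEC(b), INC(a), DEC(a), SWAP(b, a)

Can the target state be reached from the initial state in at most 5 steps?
No

The target state cannot be reached within 5 steps.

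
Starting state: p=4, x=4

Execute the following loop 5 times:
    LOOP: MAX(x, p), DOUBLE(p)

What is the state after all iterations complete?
p=128, x=64

Iteration trace:
Start: p=4, x=4
After iteration 1: p=8, x=4
After iteration 2: p=16, x=8
After iteration 3: p=32, x=16
After iteration 4: p=64, x=32
After iteration 5: p=128, x=64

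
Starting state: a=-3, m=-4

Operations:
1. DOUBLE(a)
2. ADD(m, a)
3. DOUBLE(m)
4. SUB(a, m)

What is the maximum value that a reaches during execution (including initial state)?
14

Values of a at each step:
Initial: a = -3
After step 1: a = -6
After step 2: a = -6
After step 3: a = -6
After step 4: a = 14 ← maximum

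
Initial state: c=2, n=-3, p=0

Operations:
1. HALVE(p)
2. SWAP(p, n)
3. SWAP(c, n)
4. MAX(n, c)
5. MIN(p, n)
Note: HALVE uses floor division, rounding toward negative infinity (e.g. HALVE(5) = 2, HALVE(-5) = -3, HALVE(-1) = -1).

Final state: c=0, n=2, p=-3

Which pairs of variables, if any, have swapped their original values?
None

Comparing initial and final values:
c: 2 → 0
n: -3 → 2
p: 0 → -3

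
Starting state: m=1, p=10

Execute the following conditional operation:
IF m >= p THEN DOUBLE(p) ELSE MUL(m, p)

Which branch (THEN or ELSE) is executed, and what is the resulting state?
Branch: ELSE, Final state: m=10, p=10

Evaluating condition: m >= p
m = 1, p = 10
Condition is False, so ELSE branch executes
After MUL(m, p): m=10, p=10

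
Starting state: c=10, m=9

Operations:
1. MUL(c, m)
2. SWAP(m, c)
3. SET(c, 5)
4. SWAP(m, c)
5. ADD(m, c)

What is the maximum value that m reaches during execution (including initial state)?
95

Values of m at each step:
Initial: m = 9
After step 1: m = 9
After step 2: m = 90
After step 3: m = 90
After step 4: m = 5
After step 5: m = 95 ← maximum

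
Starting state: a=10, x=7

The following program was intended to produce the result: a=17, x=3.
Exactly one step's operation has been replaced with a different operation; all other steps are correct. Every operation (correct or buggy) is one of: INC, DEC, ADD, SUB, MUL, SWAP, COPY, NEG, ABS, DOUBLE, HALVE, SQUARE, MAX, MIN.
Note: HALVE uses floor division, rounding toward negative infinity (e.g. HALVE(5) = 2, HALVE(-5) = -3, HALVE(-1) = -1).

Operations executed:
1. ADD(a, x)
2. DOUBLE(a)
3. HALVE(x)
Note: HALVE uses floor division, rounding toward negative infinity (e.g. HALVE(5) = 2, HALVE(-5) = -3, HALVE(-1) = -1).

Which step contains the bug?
Step 2

Trace with buggy code:
Initial: a=10, x=7
After step 1: a=17, x=7
After step 2: a=34, x=7
After step 3: a=34, x=3
Actual final a=34, x=3 ≠ expected a=17, x=3.
Step 2 is the only position where a single-operation replacement can produce the expected result.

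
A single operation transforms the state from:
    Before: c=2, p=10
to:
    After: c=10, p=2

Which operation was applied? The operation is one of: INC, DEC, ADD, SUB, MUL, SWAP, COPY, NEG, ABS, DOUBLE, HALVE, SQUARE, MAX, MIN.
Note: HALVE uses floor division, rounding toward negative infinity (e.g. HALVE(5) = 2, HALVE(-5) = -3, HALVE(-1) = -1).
SWAP(p, c)

Analyzing the change:
Before: c=2, p=10
After: c=10, p=2
Variable p changed from 10 to 2
Variable c changed from 2 to 10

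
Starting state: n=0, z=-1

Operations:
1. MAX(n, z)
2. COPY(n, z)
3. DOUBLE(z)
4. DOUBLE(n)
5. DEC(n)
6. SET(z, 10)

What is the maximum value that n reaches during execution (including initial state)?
0

Values of n at each step:
Initial: n = 0 ← maximum
After step 1: n = 0
After step 2: n = -1
After step 3: n = -1
After step 4: n = -2
After step 5: n = -3
After step 6: n = -3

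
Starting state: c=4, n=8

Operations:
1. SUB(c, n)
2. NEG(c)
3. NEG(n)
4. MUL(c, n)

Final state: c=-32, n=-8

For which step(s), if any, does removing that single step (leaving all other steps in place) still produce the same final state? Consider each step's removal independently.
None - removing any single step changes the final result

Testing removal of each single step:
Without step 1: final = c=32, n=-8 (different)
Without step 2: final = c=32, n=-8 (different)
Without step 3: final = c=32, n=8 (different)
Without step 4: final = c=4, n=-8 (different)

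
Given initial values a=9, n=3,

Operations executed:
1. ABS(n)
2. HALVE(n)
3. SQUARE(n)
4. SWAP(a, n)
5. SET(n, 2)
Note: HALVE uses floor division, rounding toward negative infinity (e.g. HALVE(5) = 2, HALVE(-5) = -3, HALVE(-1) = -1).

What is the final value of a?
a = 1

Tracing execution:
Step 1: ABS(n) → a = 9
Step 2: HALVE(n) → a = 9
Step 3: SQUARE(n) → a = 9
Step 4: SWAP(a, n) → a = 1
Step 5: SET(n, 2) → a = 1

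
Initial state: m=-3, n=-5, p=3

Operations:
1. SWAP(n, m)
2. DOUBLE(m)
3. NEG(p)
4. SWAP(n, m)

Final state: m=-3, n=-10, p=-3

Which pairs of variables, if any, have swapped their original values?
None

Comparing initial and final values:
p: 3 → -3
m: -3 → -3
n: -5 → -10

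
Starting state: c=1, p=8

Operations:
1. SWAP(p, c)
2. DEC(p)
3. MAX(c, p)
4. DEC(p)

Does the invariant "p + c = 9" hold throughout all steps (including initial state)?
No, violated after step 2

The invariant is violated after step 2.

State at each step:
Initial: c=1, p=8
After step 1: c=8, p=1
After step 2: c=8, p=0
After step 3: c=8, p=0
After step 4: c=8, p=-1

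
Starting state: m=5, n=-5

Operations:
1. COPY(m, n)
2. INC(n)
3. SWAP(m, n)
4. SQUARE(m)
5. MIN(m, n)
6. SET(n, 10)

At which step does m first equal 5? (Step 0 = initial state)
Step 0

Tracing m:
Initial: m = 5 ← first occurrence
After step 1: m = -5
After step 2: m = -5
After step 3: m = -4
After step 4: m = 16
After step 5: m = -5
After step 6: m = -5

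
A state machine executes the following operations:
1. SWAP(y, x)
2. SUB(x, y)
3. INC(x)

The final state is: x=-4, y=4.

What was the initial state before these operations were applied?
x=4, y=-1

Working backwards:
Final state: x=-4, y=4
Before step 3 (INC(x)): x=-5, y=4
Before step 2 (SUB(x, y)): x=-1, y=4
Before step 1 (SWAP(y, x)): x=4, y=-1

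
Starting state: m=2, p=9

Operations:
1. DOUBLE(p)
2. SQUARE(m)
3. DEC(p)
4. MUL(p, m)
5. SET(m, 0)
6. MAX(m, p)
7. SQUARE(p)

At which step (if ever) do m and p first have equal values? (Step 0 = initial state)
Step 6

m and p first become equal after step 6.

Comparing values at each step:
Initial: m=2, p=9
After step 1: m=2, p=18
After step 2: m=4, p=18
After step 3: m=4, p=17
After step 4: m=4, p=68
After step 5: m=0, p=68
After step 6: m=68, p=68 ← equal!
After step 7: m=68, p=4624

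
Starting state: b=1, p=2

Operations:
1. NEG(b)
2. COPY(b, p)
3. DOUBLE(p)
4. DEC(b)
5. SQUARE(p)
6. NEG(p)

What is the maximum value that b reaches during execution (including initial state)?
2

Values of b at each step:
Initial: b = 1
After step 1: b = -1
After step 2: b = 2 ← maximum
After step 3: b = 2
After step 4: b = 1
After step 5: b = 1
After step 6: b = 1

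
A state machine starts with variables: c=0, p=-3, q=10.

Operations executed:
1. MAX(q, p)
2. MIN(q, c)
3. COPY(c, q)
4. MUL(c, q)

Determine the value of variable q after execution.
q = 0

Tracing execution:
Step 1: MAX(q, p) → q = 10
Step 2: MIN(q, c) → q = 0
Step 3: COPY(c, q) → q = 0
Step 4: MUL(c, q) → q = 0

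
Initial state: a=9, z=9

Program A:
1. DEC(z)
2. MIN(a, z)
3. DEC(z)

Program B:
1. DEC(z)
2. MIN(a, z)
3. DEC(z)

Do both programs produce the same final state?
Yes

Program A final state: a=8, z=7
Program B final state: a=8, z=7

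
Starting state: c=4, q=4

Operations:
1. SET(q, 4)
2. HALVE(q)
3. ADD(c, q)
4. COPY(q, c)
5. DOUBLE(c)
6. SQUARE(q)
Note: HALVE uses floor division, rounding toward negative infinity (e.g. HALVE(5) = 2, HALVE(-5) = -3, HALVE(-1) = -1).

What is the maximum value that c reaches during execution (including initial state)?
12

Values of c at each step:
Initial: c = 4
After step 1: c = 4
After step 2: c = 4
After step 3: c = 6
After step 4: c = 6
After step 5: c = 12 ← maximum
After step 6: c = 12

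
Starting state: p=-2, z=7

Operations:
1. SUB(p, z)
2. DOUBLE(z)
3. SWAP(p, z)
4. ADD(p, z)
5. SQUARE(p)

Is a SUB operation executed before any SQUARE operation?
Yes

First SUB: step 1
First SQUARE: step 5
Since 1 < 5, SUB comes first.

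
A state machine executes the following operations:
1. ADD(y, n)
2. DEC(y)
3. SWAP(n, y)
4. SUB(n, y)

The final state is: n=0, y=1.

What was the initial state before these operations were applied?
n=1, y=1

Working backwards:
Final state: n=0, y=1
Before step 4 (SUB(n, y)): n=1, y=1
Before step 3 (SWAP(n, y)): n=1, y=1
Before step 2 (DEC(y)): n=1, y=2
Before step 1 (ADD(y, n)): n=1, y=1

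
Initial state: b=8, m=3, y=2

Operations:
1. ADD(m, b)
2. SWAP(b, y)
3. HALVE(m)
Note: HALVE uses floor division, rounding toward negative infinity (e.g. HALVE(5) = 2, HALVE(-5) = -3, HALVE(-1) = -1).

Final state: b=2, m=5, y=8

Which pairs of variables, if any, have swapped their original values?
(y, b)

Comparing initial and final values:
y: 2 → 8
m: 3 → 5
b: 8 → 2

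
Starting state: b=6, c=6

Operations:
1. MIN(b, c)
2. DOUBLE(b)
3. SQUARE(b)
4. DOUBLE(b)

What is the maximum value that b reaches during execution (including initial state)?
288

Values of b at each step:
Initial: b = 6
After step 1: b = 6
After step 2: b = 12
After step 3: b = 144
After step 4: b = 288 ← maximum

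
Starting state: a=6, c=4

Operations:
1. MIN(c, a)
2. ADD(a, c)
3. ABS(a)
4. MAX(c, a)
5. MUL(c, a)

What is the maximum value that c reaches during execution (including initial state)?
100

Values of c at each step:
Initial: c = 4
After step 1: c = 4
After step 2: c = 4
After step 3: c = 4
After step 4: c = 10
After step 5: c = 100 ← maximum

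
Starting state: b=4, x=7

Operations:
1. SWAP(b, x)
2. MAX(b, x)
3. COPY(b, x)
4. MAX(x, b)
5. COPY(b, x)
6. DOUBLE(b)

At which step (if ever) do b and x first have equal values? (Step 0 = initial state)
Step 3

b and x first become equal after step 3.

Comparing values at each step:
Initial: b=4, x=7
After step 1: b=7, x=4
After step 2: b=7, x=4
After step 3: b=4, x=4 ← equal!
After step 4: b=4, x=4 ← equal!
After step 5: b=4, x=4 ← equal!
After step 6: b=8, x=4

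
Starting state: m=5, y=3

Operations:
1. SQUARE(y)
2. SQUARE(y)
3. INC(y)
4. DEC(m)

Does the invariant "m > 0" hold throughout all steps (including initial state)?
Yes

The invariant holds at every step.

State at each step:
Initial: m=5, y=3
After step 1: m=5, y=9
After step 2: m=5, y=81
After step 3: m=5, y=82
After step 4: m=4, y=82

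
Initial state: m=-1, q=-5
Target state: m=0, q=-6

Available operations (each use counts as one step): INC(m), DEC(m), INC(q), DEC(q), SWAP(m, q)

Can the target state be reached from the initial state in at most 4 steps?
Yes

Path (2 steps): INC(m) → DEC(q)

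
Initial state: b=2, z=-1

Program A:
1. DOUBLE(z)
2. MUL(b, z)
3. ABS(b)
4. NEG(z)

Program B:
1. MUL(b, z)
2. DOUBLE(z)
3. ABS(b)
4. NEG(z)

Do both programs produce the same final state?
No

Program A final state: b=4, z=2
Program B final state: b=2, z=2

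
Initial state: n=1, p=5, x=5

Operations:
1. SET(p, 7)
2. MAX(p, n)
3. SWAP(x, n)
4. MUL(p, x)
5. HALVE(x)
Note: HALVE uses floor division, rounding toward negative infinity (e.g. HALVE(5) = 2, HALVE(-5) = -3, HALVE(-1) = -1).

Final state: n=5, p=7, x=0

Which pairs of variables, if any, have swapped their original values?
None

Comparing initial and final values:
n: 1 → 5
p: 5 → 7
x: 5 → 0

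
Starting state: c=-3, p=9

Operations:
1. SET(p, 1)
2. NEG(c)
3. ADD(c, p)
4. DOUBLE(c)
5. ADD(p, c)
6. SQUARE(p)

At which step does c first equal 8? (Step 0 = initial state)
Step 4

Tracing c:
Initial: c = -3
After step 1: c = -3
After step 2: c = 3
After step 3: c = 4
After step 4: c = 8 ← first occurrence
After step 5: c = 8
After step 6: c = 8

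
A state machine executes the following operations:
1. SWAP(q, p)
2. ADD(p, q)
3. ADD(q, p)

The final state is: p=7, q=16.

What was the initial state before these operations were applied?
p=9, q=-2

Working backwards:
Final state: p=7, q=16
Before step 3 (ADD(q, p)): p=7, q=9
Before step 2 (ADD(p, q)): p=-2, q=9
Before step 1 (SWAP(q, p)): p=9, q=-2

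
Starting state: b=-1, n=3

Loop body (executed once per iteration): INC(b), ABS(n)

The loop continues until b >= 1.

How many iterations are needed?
2

Tracing iterations:
Initial: b=-1, n=3
After iteration 1: b=0, n=3
After iteration 2: b=1, n=3
b >= 1 now holds, so the loop exits after 2 iterations.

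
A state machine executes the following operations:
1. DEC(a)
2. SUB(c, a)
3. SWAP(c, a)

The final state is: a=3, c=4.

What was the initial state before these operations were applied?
a=5, c=7

Working backwards:
Final state: a=3, c=4
Before step 3 (SWAP(c, a)): a=4, c=3
Before step 2 (SUB(c, a)): a=4, c=7
Before step 1 (DEC(a)): a=5, c=7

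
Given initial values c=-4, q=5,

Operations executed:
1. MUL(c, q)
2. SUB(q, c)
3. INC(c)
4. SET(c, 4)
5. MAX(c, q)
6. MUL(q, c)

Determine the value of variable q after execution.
q = 625

Tracing execution:
Step 1: MUL(c, q) → q = 5
Step 2: SUB(q, c) → q = 25
Step 3: INC(c) → q = 25
Step 4: SET(c, 4) → q = 25
Step 5: MAX(c, q) → q = 25
Step 6: MUL(q, c) → q = 625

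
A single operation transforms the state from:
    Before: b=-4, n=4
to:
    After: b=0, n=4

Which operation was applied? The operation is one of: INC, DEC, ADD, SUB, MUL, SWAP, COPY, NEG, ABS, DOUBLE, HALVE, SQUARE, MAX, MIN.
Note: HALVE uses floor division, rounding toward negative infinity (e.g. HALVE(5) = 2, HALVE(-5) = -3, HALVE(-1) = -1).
ADD(b, n)

Analyzing the change:
Before: b=-4, n=4
After: b=0, n=4
Variable b changed from -4 to 0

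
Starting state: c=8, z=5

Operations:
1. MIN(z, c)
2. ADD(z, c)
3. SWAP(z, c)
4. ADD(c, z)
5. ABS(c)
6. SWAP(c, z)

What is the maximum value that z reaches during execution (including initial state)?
21

Values of z at each step:
Initial: z = 5
After step 1: z = 5
After step 2: z = 13
After step 3: z = 8
After step 4: z = 8
After step 5: z = 8
After step 6: z = 21 ← maximum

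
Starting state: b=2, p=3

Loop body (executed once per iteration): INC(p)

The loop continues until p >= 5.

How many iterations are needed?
2

Tracing iterations:
Initial: b=2, p=3
After iteration 1: b=2, p=4
After iteration 2: b=2, p=5
p >= 5 now holds, so the loop exits after 2 iterations.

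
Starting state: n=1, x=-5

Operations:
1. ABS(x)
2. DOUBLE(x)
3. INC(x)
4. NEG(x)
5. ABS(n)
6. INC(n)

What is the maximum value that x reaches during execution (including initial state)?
11

Values of x at each step:
Initial: x = -5
After step 1: x = 5
After step 2: x = 10
After step 3: x = 11 ← maximum
After step 4: x = -11
After step 5: x = -11
After step 6: x = -11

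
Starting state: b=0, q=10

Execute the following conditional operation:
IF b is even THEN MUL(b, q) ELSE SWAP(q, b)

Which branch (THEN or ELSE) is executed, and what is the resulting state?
Branch: THEN, Final state: b=0, q=10

Evaluating condition: b is even
Condition is True, so THEN branch executes
After MUL(b, q): b=0, q=10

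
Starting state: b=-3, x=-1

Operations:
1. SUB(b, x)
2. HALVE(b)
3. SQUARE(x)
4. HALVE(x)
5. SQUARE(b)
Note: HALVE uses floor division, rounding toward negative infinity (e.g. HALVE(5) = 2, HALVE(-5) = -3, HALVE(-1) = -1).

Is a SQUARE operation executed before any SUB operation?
No

First SQUARE: step 3
First SUB: step 1
Since 3 > 1, SUB comes first.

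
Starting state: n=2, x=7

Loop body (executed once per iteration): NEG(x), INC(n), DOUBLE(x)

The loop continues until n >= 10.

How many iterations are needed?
8

Tracing iterations:
Initial: n=2, x=7
After iteration 1: n=3, x=-14
After iteration 2: n=4, x=28
After iteration 3: n=5, x=-56
After iteration 4: n=6, x=112
After iteration 5: n=7, x=-224
After iteration 6: n=8, x=448
After iteration 7: n=9, x=-896
After iteration 8: n=10, x=1792
n >= 10 now holds, so the loop exits after 8 iterations.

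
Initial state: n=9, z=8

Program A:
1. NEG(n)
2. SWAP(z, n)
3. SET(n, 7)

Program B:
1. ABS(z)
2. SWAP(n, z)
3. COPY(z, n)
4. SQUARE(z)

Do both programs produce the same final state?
No

Program A final state: n=7, z=-9
Program B final state: n=8, z=64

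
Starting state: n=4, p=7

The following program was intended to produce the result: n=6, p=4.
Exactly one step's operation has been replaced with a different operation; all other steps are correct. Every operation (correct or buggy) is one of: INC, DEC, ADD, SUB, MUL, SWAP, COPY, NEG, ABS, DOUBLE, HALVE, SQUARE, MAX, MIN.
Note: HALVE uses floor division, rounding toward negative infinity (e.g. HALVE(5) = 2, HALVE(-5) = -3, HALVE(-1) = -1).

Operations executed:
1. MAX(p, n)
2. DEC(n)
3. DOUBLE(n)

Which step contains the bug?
Step 1

Trace with buggy code:
Initial: n=4, p=7
After step 1: n=4, p=7
After step 2: n=3, p=7
After step 3: n=6, p=7
Actual final n=6, p=7 ≠ expected n=6, p=4.
Step 1 is the only position where a single-operation replacement can produce the expected result.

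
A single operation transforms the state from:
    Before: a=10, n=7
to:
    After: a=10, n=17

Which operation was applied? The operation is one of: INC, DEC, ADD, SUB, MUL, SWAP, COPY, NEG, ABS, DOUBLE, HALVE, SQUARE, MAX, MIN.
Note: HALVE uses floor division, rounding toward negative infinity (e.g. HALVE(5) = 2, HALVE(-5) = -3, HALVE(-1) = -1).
ADD(n, a)

Analyzing the change:
Before: a=10, n=7
After: a=10, n=17
Variable n changed from 7 to 17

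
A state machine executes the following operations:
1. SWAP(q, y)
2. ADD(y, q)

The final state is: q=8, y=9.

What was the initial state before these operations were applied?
q=1, y=8

Working backwards:
Final state: q=8, y=9
Before step 2 (ADD(y, q)): q=8, y=1
Before step 1 (SWAP(q, y)): q=1, y=8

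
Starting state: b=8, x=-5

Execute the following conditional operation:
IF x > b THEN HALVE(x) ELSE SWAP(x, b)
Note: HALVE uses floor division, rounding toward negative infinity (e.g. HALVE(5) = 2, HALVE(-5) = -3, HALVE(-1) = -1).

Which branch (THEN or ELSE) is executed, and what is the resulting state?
Branch: ELSE, Final state: b=-5, x=8

Evaluating condition: x > b
x = -5, b = 8
Condition is False, so ELSE branch executes
After SWAP(x, b): b=-5, x=8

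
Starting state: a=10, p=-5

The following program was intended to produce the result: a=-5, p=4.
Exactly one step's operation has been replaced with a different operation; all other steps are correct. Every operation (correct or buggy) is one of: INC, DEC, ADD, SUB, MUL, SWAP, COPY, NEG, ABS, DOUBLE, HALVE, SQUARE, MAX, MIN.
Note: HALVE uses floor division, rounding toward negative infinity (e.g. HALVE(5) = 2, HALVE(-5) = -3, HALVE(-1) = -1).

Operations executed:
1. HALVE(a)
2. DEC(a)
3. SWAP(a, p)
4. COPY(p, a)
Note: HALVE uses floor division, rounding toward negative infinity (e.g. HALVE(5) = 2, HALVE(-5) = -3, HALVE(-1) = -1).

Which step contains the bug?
Step 4

Trace with buggy code:
Initial: a=10, p=-5
After step 1: a=5, p=-5
After step 2: a=4, p=-5
After step 3: a=-5, p=4
After step 4: a=-5, p=-5
Actual final a=-5, p=-5 ≠ expected a=-5, p=4.
Step 4 is the only position where a single-operation replacement can produce the expected result.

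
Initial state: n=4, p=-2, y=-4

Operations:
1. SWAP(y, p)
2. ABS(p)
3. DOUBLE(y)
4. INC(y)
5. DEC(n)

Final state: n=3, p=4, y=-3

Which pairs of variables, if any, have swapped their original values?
None

Comparing initial and final values:
n: 4 → 3
y: -4 → -3
p: -2 → 4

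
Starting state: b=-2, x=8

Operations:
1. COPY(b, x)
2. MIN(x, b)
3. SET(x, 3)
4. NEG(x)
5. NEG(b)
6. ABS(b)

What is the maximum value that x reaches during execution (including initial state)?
8

Values of x at each step:
Initial: x = 8 ← maximum
After step 1: x = 8
After step 2: x = 8
After step 3: x = 3
After step 4: x = -3
After step 5: x = -3
After step 6: x = -3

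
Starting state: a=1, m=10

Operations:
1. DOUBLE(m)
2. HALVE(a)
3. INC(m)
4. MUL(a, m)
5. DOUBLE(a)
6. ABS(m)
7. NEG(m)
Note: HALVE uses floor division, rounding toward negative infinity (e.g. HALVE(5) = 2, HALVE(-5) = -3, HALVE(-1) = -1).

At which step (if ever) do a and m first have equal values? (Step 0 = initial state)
Never

a and m never become equal during execution.

Comparing values at each step:
Initial: a=1, m=10
After step 1: a=1, m=20
After step 2: a=0, m=20
After step 3: a=0, m=21
After step 4: a=0, m=21
After step 5: a=0, m=21
After step 6: a=0, m=21
After step 7: a=0, m=-21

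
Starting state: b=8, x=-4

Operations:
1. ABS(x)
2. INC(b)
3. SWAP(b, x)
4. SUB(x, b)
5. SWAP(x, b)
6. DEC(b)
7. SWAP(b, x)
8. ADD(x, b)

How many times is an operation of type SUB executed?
1

Counting SUB operations:
Step 4: SUB(x, b) ← SUB
Total: 1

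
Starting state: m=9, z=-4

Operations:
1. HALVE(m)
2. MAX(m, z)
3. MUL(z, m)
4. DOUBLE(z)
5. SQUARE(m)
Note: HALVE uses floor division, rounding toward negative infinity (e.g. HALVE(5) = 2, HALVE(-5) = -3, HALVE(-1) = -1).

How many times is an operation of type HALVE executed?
1

Counting HALVE operations:
Step 1: HALVE(m) ← HALVE
Total: 1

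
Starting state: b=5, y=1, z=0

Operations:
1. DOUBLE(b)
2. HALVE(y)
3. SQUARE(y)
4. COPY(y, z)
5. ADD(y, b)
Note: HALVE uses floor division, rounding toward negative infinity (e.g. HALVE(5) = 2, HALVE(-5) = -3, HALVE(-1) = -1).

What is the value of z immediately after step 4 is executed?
z = 0

Tracing z through execution:
Initial: z = 0
After step 1 (DOUBLE(b)): z = 0
After step 2 (HALVE(y)): z = 0
After step 3 (SQUARE(y)): z = 0
After step 4 (COPY(y, z)): z = 0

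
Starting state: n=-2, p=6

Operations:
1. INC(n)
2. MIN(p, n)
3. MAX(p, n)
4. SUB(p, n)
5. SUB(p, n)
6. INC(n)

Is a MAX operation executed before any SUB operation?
Yes

First MAX: step 3
First SUB: step 4
Since 3 < 4, MAX comes first.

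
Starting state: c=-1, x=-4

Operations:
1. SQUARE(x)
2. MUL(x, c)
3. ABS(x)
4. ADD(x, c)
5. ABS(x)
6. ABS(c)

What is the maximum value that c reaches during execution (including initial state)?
1

Values of c at each step:
Initial: c = -1
After step 1: c = -1
After step 2: c = -1
After step 3: c = -1
After step 4: c = -1
After step 5: c = -1
After step 6: c = 1 ← maximum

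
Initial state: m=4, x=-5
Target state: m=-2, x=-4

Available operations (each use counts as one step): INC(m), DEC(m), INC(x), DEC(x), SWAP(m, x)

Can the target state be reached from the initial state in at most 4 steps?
No

The target state cannot be reached within 4 steps.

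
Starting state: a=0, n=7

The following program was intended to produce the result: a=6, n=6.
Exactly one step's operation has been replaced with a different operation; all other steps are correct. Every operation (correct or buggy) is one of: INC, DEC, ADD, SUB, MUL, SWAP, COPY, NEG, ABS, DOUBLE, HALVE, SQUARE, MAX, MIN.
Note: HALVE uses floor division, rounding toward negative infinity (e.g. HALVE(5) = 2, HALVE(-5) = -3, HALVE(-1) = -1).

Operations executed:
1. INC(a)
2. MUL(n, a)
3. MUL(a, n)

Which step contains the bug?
Step 2

Trace with buggy code:
Initial: a=0, n=7
After step 1: a=1, n=7
After step 2: a=1, n=7
After step 3: a=7, n=7
Actual final a=7, n=7 ≠ expected a=6, n=6.
Step 2 is the only position where a single-operation replacement can produce the expected result.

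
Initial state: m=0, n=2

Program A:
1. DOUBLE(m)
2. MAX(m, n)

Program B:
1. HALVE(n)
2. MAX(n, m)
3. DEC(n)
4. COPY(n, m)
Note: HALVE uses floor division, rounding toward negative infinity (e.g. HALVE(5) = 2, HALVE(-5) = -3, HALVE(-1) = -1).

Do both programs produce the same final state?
No

Program A final state: m=2, n=2
Program B final state: m=0, n=0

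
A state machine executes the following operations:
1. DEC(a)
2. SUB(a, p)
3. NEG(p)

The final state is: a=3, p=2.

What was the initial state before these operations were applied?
a=2, p=-2

Working backwards:
Final state: a=3, p=2
Before step 3 (NEG(p)): a=3, p=-2
Before step 2 (SUB(a, p)): a=1, p=-2
Before step 1 (DEC(a)): a=2, p=-2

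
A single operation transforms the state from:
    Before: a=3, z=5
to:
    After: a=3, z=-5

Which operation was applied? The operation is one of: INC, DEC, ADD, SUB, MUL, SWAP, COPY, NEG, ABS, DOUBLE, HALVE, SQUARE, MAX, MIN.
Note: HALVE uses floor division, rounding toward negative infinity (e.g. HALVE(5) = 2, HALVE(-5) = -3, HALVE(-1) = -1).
NEG(z)

Analyzing the change:
Before: a=3, z=5
After: a=3, z=-5
Variable z changed from 5 to -5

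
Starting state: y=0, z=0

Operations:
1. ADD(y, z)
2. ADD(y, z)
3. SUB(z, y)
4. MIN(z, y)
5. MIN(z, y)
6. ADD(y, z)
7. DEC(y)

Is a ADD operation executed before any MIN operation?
Yes

First ADD: step 1
First MIN: step 4
Since 1 < 4, ADD comes first.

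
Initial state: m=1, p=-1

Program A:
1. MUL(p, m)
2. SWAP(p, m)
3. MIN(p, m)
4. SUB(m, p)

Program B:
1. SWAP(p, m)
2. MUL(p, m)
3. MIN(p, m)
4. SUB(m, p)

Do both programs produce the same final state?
Yes

Program A final state: m=0, p=-1
Program B final state: m=0, p=-1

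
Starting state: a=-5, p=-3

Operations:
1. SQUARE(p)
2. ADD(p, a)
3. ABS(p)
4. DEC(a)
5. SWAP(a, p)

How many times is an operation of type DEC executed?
1

Counting DEC operations:
Step 4: DEC(a) ← DEC
Total: 1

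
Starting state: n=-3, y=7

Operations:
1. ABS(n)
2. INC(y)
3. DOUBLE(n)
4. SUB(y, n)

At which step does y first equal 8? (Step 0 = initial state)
Step 2

Tracing y:
Initial: y = 7
After step 1: y = 7
After step 2: y = 8 ← first occurrence
After step 3: y = 8
After step 4: y = 2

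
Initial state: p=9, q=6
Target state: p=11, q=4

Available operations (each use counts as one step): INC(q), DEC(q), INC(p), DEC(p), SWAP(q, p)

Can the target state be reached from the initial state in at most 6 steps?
Yes

Path (4 steps): DEC(q) → DEC(q) → INC(p) → INC(p)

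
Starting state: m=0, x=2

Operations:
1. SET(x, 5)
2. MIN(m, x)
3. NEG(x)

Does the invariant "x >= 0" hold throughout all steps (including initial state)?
No, violated after step 3

The invariant is violated after step 3.

State at each step:
Initial: m=0, x=2
After step 1: m=0, x=5
After step 2: m=0, x=5
After step 3: m=0, x=-5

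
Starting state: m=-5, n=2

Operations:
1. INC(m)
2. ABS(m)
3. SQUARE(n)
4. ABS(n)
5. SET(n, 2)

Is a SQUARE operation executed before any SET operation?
Yes

First SQUARE: step 3
First SET: step 5
Since 3 < 5, SQUARE comes first.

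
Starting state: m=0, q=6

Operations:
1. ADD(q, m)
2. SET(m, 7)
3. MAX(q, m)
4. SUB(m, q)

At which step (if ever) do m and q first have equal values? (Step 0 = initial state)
Step 3

m and q first become equal after step 3.

Comparing values at each step:
Initial: m=0, q=6
After step 1: m=0, q=6
After step 2: m=7, q=6
After step 3: m=7, q=7 ← equal!
After step 4: m=0, q=7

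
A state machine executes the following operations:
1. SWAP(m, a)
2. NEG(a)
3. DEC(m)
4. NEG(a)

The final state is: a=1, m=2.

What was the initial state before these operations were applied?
a=3, m=1

Working backwards:
Final state: a=1, m=2
Before step 4 (NEG(a)): a=-1, m=2
Before step 3 (DEC(m)): a=-1, m=3
Before step 2 (NEG(a)): a=1, m=3
Before step 1 (SWAP(m, a)): a=3, m=1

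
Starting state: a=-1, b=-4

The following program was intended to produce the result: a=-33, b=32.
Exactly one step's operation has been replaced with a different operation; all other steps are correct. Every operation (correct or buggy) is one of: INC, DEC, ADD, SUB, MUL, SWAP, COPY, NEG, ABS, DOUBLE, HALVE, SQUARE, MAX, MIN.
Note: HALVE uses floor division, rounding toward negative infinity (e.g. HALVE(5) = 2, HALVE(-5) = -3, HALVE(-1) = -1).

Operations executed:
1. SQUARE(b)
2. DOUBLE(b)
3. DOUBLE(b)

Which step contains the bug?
Step 3

Trace with buggy code:
Initial: a=-1, b=-4
After step 1: a=-1, b=16
After step 2: a=-1, b=32
After step 3: a=-1, b=64
Actual final a=-1, b=64 ≠ expected a=-33, b=32.
Step 3 is the only position where a single-operation replacement can produce the expected result.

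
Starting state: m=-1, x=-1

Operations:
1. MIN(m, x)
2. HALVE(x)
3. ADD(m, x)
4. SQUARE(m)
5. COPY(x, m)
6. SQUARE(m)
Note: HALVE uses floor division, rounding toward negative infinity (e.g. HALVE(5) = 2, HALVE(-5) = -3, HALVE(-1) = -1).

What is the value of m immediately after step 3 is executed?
m = -2

Tracing m through execution:
Initial: m = -1
After step 1 (MIN(m, x)): m = -1
After step 2 (HALVE(x)): m = -1
After step 3 (ADD(m, x)): m = -2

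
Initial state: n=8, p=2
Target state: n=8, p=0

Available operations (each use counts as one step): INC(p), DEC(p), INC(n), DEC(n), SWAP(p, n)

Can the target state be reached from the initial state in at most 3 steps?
Yes

Path (2 steps): DEC(p) → DEC(p)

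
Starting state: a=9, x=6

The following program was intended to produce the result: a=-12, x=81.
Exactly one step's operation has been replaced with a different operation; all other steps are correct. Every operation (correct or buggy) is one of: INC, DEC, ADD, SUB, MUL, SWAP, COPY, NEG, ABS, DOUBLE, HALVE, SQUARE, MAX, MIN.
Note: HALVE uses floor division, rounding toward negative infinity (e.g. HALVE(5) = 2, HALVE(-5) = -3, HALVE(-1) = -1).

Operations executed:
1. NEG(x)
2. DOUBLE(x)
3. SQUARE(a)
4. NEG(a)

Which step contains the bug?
Step 4

Trace with buggy code:
Initial: a=9, x=6
After step 1: a=9, x=-6
After step 2: a=9, x=-12
After step 3: a=81, x=-12
After step 4: a=-81, x=-12
Actual final a=-81, x=-12 ≠ expected a=-12, x=81.
Step 4 is the only position where a single-operation replacement can produce the expected result.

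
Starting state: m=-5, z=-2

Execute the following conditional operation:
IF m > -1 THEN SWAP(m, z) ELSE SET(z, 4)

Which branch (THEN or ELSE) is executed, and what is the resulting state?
Branch: ELSE, Final state: m=-5, z=4

Evaluating condition: m > -1
m = -5
Condition is False, so ELSE branch executes
After SET(z, 4): m=-5, z=4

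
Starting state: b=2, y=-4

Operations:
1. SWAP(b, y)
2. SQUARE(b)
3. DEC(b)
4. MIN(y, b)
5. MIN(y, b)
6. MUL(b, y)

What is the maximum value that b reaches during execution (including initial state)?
30

Values of b at each step:
Initial: b = 2
After step 1: b = -4
After step 2: b = 16
After step 3: b = 15
After step 4: b = 15
After step 5: b = 15
After step 6: b = 30 ← maximum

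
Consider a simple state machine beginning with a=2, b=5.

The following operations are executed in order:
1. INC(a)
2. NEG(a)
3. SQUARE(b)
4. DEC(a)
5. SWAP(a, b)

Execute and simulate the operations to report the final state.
{a: 25, b: -4}

Step-by-step execution:
Initial: a=2, b=5
After step 1 (INC(a)): a=3, b=5
After step 2 (NEG(a)): a=-3, b=5
After step 3 (SQUARE(b)): a=-3, b=25
After step 4 (DEC(a)): a=-4, b=25
After step 5 (SWAP(a, b)): a=25, b=-4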